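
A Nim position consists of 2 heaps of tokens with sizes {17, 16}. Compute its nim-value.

Nim-sum: 17 XOR 16 = 1.

1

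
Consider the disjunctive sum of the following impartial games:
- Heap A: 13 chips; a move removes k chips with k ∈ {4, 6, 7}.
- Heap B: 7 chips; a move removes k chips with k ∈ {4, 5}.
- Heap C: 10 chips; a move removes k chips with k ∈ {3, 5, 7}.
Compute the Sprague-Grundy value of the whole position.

1

For heap A, compute g(0), g(1), … with moves {4, 6, 7}:
g(0) = mex{} = 0
g(1) = mex{} = 0
g(2) = mex{} = 0
g(3) = mex{} = 0
g(4) = mex{0} = 1
g(5) = mex{0} = 1
g(6) = mex{0} = 1
g(7) = mex{0} = 1
g(8) = mex{0,1} = 2
g(9) = mex{0,1} = 2
g(10) = mex{0,1} = 2
g(11) = mex{1} = 0
g(12) = mex{1,2} = 0
g(13) = mex{1,2} = 0
So g(13) = 0.
Build the Grundy sequence for heap B with g(k) = mex{g(k−s) : s ∈ {4, 5}, s ≤ k}:
k:     0  1  2  3  4  5  6  7
g(k):  0  0  0  0  1  1  1  1
So g(7) = 1.
For heap C, compute g(0), g(1), … with moves {3, 5, 7}:
g(0) = mex{} = 0
g(1) = mex{} = 0
g(2) = mex{} = 0
g(3) = mex{0} = 1
g(4) = mex{0} = 1
g(5) = mex{0} = 1
g(6) = mex{0,1} = 2
g(7) = mex{0,1} = 2
g(8) = mex{0,1} = 2
g(9) = mex{0,1,2} = 3
g(10) = mex{1,2} = 0
So g(10) = 0.
By the Sprague-Grundy theorem, the Grundy value of a sum of independent games is the XOR of the component values.
Combined value = 0 XOR 1 XOR 0 = 1.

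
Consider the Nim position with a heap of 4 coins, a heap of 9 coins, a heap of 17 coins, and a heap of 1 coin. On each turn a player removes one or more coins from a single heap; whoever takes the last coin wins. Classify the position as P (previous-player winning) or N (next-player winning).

Nim-sum: 4 ⊕ 9 ⊕ 17 ⊕ 1 = 29.
The nim-sum is 29 ≠ 0, so this is an N-position: the player to move can win.

N-position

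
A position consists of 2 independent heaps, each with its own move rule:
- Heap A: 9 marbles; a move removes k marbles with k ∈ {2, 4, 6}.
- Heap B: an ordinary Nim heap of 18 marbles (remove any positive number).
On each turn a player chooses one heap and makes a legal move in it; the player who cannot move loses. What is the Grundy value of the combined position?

For heap A, compute g(0), g(1), … with moves {2, 4, 6}:
g(0) = mex{} = 0
g(1) = mex{} = 0
g(2) = mex{0} = 1
g(3) = mex{0} = 1
g(4) = mex{0,1} = 2
g(5) = mex{0,1} = 2
g(6) = mex{0,1,2} = 3
g(7) = mex{0,1,2} = 3
g(8) = mex{1,2,3} = 0
g(9) = mex{1,2,3} = 0
So g(9) = 0.
Heap B is a plain Nim heap of size 18, so its Grundy value is 18.
By the Sprague-Grundy theorem, the Grundy value of a sum of independent games is the XOR of the component values.
Combined value = 0 ⊕ 18 = 18.

18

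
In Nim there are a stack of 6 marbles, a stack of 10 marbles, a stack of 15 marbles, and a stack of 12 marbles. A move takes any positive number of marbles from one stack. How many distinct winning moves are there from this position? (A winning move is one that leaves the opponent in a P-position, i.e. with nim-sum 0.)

Bitwise XOR of the heap sizes:
  0110  (6)
  1010  (10)
  1111  (15)
  1100  (12)
  ----
  1111  (15)
The overall nim-sum is X = 15. A stack of size p has a winning move iff p XOR X < p (reduce it to p XOR X).
  6: 6 XOR 15 = 9 ≥ 6 — no move.
  10: 10 XOR 15 = 5 < 10 — winning move (to 5).
  15: 15 XOR 15 = 0 < 15 — winning move (to 0).
  12: 12 XOR 15 = 3 < 12 — winning move (to 3).
That gives 3 winning moves.

3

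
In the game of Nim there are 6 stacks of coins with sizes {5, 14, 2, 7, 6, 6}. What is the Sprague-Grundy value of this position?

14

Compute the nim-sum pairwise:
5 ^ 14 = 11
11 ^ 2 = 9
9 ^ 7 = 14
14 ^ 6 = 8
8 ^ 6 = 14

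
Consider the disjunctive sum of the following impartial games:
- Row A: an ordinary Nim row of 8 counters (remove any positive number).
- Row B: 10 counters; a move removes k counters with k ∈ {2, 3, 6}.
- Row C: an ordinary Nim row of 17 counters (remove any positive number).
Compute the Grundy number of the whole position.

Row A is a plain Nim row of size 8, so its Grundy value is 8.
Build the Grundy sequence for row B with g(k) = mex{g(k−s) : s ∈ {2, 3, 6}, s ≤ k}:
g(0) = mex{} = 0
g(1) = mex{} = 0
g(2) = mex{0} = 1
g(3) = mex{0} = 1
g(4) = mex{0,1} = 2
g(5) = mex{1} = 0
g(6) = mex{0,1,2} = 3
g(7) = mex{0,2} = 1
g(8) = mex{0,1,3} = 2
g(9) = mex{1,3} = 0
g(10) = mex{1,2} = 0
So g(10) = 0.
Row C is a plain Nim row of size 17, so its Grundy value is 17.
The value of a disjunctive sum is the nim-sum of the parts.
Combined value = 8 ⊕ 0 ⊕ 17 = 25.

25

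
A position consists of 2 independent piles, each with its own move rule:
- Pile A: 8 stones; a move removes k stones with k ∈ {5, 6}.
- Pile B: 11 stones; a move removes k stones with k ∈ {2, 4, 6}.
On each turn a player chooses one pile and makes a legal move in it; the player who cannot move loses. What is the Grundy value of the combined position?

0

Build the Grundy sequence for pile A with g(k) = mex{g(k−s) : s ∈ {5, 6}, s ≤ k}:
k:     0  1  2  3  4  5  6  7  8
g(k):  0  0  0  0  0  1  1  1  1
So g(8) = 1.
For pile B, compute g(0), g(1), … with moves {2, 4, 6}:
g(0) = mex{} = 0
g(1) = mex{} = 0
g(2) = mex{0} = 1
g(3) = mex{0} = 1
g(4) = mex{0,1} = 2
g(5) = mex{0,1} = 2
g(6) = mex{0,1,2} = 3
g(7) = mex{0,1,2} = 3
g(8) = mex{1,2,3} = 0
g(9) = mex{1,2,3} = 0
g(10) = mex{0,2,3} = 1
g(11) = mex{0,2,3} = 1
So g(11) = 1.
By the Sprague-Grundy theorem, the Grundy value of a sum of independent games is the XOR of the component values.
Combined value = 1 XOR 1 = 0.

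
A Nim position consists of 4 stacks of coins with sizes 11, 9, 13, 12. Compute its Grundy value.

3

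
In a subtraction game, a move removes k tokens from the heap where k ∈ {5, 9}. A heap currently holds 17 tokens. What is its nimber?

0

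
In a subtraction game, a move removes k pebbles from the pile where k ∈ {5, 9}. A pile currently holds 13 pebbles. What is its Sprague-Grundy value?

Build the Grundy sequence with g(k) = mex{g(k−s) : s ∈ {5, 9}, s ≤ k}:
k:     0  1  2  3  4  5  6  7  8  9 10 11 12 13
g(k):  0  0  0  0  0  1  1  1  1  1  2  2  2  2
So g(13) = 2.

2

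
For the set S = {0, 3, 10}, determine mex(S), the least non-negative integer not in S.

1

0 is in the set but 1 is not, so the mex is 1.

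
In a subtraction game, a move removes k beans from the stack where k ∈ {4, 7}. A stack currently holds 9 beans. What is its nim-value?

2

Build the Grundy sequence with g(k) = mex{g(k−s) : s ∈ {4, 7}, s ≤ k}:
g(0) = mex{} = 0
g(1) = mex{} = 0
g(2) = mex{} = 0
g(3) = mex{} = 0
g(4) = mex{0} = 1
g(5) = mex{0} = 1
g(6) = mex{0} = 1
g(7) = mex{0} = 1
g(8) = mex{0,1} = 2
g(9) = mex{0,1} = 2
So g(9) = 2.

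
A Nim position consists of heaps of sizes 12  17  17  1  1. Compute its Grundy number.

Compute the nim-sum pairwise:
12 XOR 17 = 29
29 XOR 17 = 12
12 XOR 1 = 13
13 XOR 1 = 12

12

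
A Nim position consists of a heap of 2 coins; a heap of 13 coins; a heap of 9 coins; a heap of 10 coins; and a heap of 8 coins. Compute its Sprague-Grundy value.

Nim-sum: 2 XOR 13 XOR 9 XOR 10 XOR 8 = 4.

4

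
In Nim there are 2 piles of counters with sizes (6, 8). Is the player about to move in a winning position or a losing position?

Winning position

Compute the nim-sum pairwise:
6 ⊕ 8 = 14
The nim-sum is 14 ≠ 0, so this is an N-position: the player to move can win.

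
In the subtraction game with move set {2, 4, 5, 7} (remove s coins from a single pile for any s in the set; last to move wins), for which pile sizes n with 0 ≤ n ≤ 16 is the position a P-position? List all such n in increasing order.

0, 1, 9, 10

Build the Grundy sequence with g(k) = mex{g(k−s) : s ∈ {2, 4, 5, 7}, s ≤ k}:
k:     0  1  2  3  4  5  6  7  8  9 10 11 12 13 14 15 16
g(k):  0  0  1  1  2  2  3  3  4  0  0  1  1  2  2  3  3
The P-positions (g = 0) in 0..16 are 0, 1, 9, 10.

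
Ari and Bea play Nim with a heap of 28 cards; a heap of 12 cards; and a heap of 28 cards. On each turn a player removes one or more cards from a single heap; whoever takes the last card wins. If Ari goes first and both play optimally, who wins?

Nim-sum: 28 XOR 12 XOR 28 = 12.
The nim-sum is 12 ≠ 0, so this is an N-position: the player to move can win; Ari has a winning move.

Ari wins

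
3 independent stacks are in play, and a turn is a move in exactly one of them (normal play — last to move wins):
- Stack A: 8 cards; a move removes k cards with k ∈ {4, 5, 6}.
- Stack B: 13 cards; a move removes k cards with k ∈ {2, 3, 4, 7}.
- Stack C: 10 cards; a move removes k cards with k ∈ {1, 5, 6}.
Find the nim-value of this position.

For stack A, compute g(0), g(1), … with moves {4, 5, 6}:
k:     0  1  2  3  4  5  6  7  8
g(k):  0  0  0  0  1  1  1  1  2
So g(8) = 2.
For stack B, compute g(0), g(1), … with moves {2, 3, 4, 7}:
g(0) = mex{} = 0
g(1) = mex{} = 0
g(2) = mex{0} = 1
g(3) = mex{0} = 1
g(4) = mex{0,1} = 2
g(5) = mex{0,1} = 2
g(6) = mex{1,2} = 0
g(7) = mex{0,1,2} = 3
g(8) = mex{0,2} = 1
g(9) = mex{0,1,2,3} = 4
g(10) = mex{0,1,3} = 2
g(11) = mex{1,2,3,4} = 0
g(12) = mex{1,2,4} = 0
g(13) = mex{0,2,4} = 1
So g(13) = 1.
Grundy values for stack C (subtraction set {1, 5, 6}):
g(0) = mex{} = 0
g(1) = mex{0} = 1
g(2) = mex{1} = 0
g(3) = mex{0} = 1
g(4) = mex{1} = 0
g(5) = mex{0} = 1
g(6) = mex{0,1} = 2
g(7) = mex{0,1,2} = 3
g(8) = mex{0,1,3} = 2
g(9) = mex{0,1,2} = 3
g(10) = mex{0,1,3} = 2
So g(10) = 2.
By the Sprague-Grundy theorem, the Grundy value of a sum of independent games is the XOR of the component values.
Combined value = 2 ⊕ 1 ⊕ 2 = 1.

1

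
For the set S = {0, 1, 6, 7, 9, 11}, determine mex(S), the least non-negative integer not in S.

2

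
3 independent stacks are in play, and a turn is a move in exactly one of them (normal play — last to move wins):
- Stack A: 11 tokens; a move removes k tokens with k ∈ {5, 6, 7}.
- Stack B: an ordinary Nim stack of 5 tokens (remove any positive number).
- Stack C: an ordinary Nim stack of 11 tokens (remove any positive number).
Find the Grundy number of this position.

12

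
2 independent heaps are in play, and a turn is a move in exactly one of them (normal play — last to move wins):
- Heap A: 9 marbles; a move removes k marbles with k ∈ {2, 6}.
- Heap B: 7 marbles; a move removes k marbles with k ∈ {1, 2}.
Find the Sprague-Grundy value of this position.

Grundy values for heap A (subtraction set {2, 6}):
g(0) = mex{} = 0
g(1) = mex{} = 0
g(2) = mex{0} = 1
g(3) = mex{0} = 1
g(4) = mex{1} = 0
g(5) = mex{1} = 0
g(6) = mex{0} = 1
g(7) = mex{0} = 1
g(8) = mex{1} = 0
g(9) = mex{1} = 0
So g(9) = 0.
Build the Grundy sequence for heap B with g(k) = mex{g(k−s) : s ∈ {1, 2}, s ≤ k}:
g(0) = mex{} = 0
g(1) = mex{0} = 1
g(2) = mex{0,1} = 2
g(3) = mex{1,2} = 0
g(4) = mex{0,2} = 1
g(5) = mex{0,1} = 2
g(6) = mex{1,2} = 0
g(7) = mex{0,2} = 1
So g(7) = 1.
By the Sprague-Grundy theorem, the Grundy value of a sum of independent games is the XOR of the component values.
Combined value = 0 XOR 1 = 1.

1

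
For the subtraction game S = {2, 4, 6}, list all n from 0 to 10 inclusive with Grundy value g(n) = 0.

0, 1, 8, 9

Grundy values for subtraction set {2, 4, 6}:
g(0) = mex{} = 0
g(1) = mex{} = 0
g(2) = mex{0} = 1
g(3) = mex{0} = 1
g(4) = mex{0,1} = 2
g(5) = mex{0,1} = 2
g(6) = mex{0,1,2} = 3
g(7) = mex{0,1,2} = 3
g(8) = mex{1,2,3} = 0
g(9) = mex{1,2,3} = 0
g(10) = mex{0,2,3} = 1
The P-positions (g = 0) in 0..10 are 0, 1, 8, 9.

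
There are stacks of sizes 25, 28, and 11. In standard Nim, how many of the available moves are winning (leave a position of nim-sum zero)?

3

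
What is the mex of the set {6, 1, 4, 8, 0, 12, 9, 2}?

3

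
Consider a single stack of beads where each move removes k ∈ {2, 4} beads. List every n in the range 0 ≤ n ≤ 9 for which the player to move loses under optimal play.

0, 1, 6, 7

Grundy values for subtraction set {2, 4}:
k:     0  1  2  3  4  5  6  7  8  9
g(k):  0  0  1  1  2  2  0  0  1  1
The P-positions (g = 0) in 0..9 are 0, 1, 6, 7.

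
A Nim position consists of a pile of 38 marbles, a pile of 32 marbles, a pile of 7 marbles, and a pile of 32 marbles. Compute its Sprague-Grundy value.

33

Write each in binary and XOR column by column:
  100110  (38)
  100000  (32)
  000111  (7)
  100000  (32)
  ------
  100001  (33)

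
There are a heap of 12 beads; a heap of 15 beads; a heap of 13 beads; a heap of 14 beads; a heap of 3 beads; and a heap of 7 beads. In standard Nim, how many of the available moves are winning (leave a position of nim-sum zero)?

5

Nim-sum: 12 ^ 15 ^ 13 ^ 14 ^ 3 ^ 7 = 4.
The overall nim-sum is X = 4. A heap of size p has a winning move iff p XOR X < p (reduce it to p XOR X).
  12: 12 XOR 4 = 8 < 12 — winning move (to 8).
  15: 15 XOR 4 = 11 < 15 — winning move (to 11).
  13: 13 XOR 4 = 9 < 13 — winning move (to 9).
  14: 14 XOR 4 = 10 < 14 — winning move (to 10).
  3: 3 XOR 4 = 7 ≥ 3 — no move.
  7: 7 XOR 4 = 3 < 7 — winning move (to 3).
That gives 5 winning moves.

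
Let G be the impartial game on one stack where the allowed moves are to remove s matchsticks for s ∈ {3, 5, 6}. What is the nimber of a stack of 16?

Grundy values for subtraction set {3, 5, 6}:
k:     0  1  2  3  4  5  6  7  8  9 10 11 12 13 14 15 16
g(k):  0  0  0  1  1  1  2  2  2  0  0  0  1  1  1  2  2
So g(16) = 2.

2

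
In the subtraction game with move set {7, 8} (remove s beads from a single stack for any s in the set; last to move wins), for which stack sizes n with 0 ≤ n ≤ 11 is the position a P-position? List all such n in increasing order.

0, 1, 2, 3, 4, 5, 6

Build the Grundy sequence with g(k) = mex{g(k−s) : s ∈ {7, 8}, s ≤ k}:
g(0) = mex{} = 0
g(1) = mex{} = 0
g(2) = mex{} = 0
g(3) = mex{} = 0
g(4) = mex{} = 0
g(5) = mex{} = 0
g(6) = mex{} = 0
g(7) = mex{0} = 1
g(8) = mex{0} = 1
g(9) = mex{0} = 1
g(10) = mex{0} = 1
g(11) = mex{0} = 1
The P-positions (g = 0) in 0..11 are 0, 1, 2, 3, 4, 5, 6.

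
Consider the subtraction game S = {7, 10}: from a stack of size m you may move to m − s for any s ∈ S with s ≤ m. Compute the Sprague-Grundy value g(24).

1

Grundy values for subtraction set {7, 10}:
k:     0  1  2  3  4  5  6  7  8  9 10 11 12 13 14 15 16 17 18 19 20 21 22 23 24
g(k):  0  0  0  0  0  0  0  1  1  1  1  1  1  1  2  2  2  0  0  0  0  0  0  0  1
So g(24) = 1.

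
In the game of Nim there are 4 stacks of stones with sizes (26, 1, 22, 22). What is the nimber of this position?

Compute the nim-sum pairwise:
26 ^ 1 = 27
27 ^ 22 = 13
13 ^ 22 = 27

27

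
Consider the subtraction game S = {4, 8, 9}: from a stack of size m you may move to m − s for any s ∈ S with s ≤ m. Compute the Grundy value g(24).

Grundy values for subtraction set {4, 8, 9}:
k:     0  1  2  3  4  5  6  7  8  9 10 11 12 13 14 15 16 17 18 19 20 21 22 23 24
g(k):  0  0  0  0  1  1  1  1  2  2  2  2  3  0  0  0  0  1  1  1  1  2  2  2  2
So g(24) = 2.

2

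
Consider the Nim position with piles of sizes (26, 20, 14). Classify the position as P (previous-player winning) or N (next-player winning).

Bitwise XOR of the heap sizes:
  11010  (26)
  10100  (20)
  01110  (14)
  -----
  00000  (0)
The nim-sum is 0, so this is a P-position: the player to move is in a losing position under optimal play.

P-position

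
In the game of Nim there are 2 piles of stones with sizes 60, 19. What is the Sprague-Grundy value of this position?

Compute the nim-sum pairwise:
60 ^ 19 = 47

47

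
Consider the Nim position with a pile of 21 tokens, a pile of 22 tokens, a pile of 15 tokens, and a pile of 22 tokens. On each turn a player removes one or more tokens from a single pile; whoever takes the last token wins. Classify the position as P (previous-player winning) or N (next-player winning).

Bitwise XOR of the heap sizes:
  10101  (21)
  10110  (22)
  01111  (15)
  10110  (22)
  -----
  11010  (26)
The nim-sum is 26 ≠ 0, so this is an N-position: the player to move can win.

N-position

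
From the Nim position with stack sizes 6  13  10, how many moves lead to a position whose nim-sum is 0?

Compute the nim-sum pairwise:
6 ⊕ 13 = 11
11 ⊕ 10 = 1
The overall nim-sum is X = 1. A stack of size p has a winning move iff p XOR X < p (reduce it to p XOR X).
  6: 6 XOR 1 = 7 ≥ 6 — no move.
  13: 13 XOR 1 = 12 < 13 — winning move (to 12).
  10: 10 XOR 1 = 11 ≥ 10 — no move.
That gives 1 winning move.

1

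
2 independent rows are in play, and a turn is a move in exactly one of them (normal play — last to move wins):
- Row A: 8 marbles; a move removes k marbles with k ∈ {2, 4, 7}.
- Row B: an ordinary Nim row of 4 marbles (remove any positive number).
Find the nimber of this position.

Build the Grundy sequence for row A with g(k) = mex{g(k−s) : s ∈ {2, 4, 7}, s ≤ k}:
k:     0  1  2  3  4  5  6  7  8
g(k):  0  0  1  1  2  2  0  3  1
So g(8) = 1.
Row B is a plain Nim row of size 4, so its Grundy value is 4.
The value of a disjunctive sum is the nim-sum of the parts.
Combined value = 1 XOR 4 = 5.

5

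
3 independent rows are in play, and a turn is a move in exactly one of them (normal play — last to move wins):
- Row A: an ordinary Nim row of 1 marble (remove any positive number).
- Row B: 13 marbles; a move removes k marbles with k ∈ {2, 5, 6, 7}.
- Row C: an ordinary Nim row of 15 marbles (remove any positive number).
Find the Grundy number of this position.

14

Row A is a plain Nim row of size 1, so its Grundy value is 1.
Grundy values for row B (subtraction set {2, 5, 6, 7}):
g(0) = mex{} = 0
g(1) = mex{} = 0
g(2) = mex{0} = 1
g(3) = mex{0} = 1
g(4) = mex{1} = 0
g(5) = mex{0,1} = 2
g(6) = mex{0} = 1
g(7) = mex{0,1,2} = 3
g(8) = mex{0,1} = 2
g(9) = mex{0,1,3} = 2
g(10) = mex{0,1,2} = 3
g(11) = mex{0,1,2} = 3
g(12) = mex{1,2,3} = 0
g(13) = mex{1,2,3} = 0
So g(13) = 0.
Row C is a plain Nim row of size 15, so its Grundy value is 15.
The value of a disjunctive sum is the nim-sum of the parts.
Combined value = 1 ⊕ 0 ⊕ 15 = 14.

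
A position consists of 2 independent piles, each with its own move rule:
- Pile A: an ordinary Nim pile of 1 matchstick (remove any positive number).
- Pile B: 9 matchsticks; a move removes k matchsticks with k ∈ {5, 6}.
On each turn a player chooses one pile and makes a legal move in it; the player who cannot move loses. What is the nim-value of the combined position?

Pile A is a plain Nim pile of size 1, so its Grundy value is 1.
For pile B, compute g(0), g(1), … with moves {5, 6}:
k:     0  1  2  3  4  5  6  7  8  9
g(k):  0  0  0  0  0  1  1  1  1  1
So g(9) = 1.
The value of a disjunctive sum is the nim-sum of the parts.
Combined value = 1 ⊕ 1 = 0.

0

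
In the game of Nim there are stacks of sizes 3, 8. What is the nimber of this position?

11

In binary:
  0011  (3)
  1000  (8)
  ----
  1011  (11)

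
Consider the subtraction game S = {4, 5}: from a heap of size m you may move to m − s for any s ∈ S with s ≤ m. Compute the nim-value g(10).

Grundy values for subtraction set {4, 5}:
k:     0  1  2  3  4  5  6  7  8  9 10
g(k):  0  0  0  0  1  1  1  1  2  0  0
So g(10) = 0.

0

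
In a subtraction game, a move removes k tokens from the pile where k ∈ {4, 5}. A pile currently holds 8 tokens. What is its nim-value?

Build the Grundy sequence with g(k) = mex{g(k−s) : s ∈ {4, 5}, s ≤ k}:
k:     0  1  2  3  4  5  6  7  8
g(k):  0  0  0  0  1  1  1  1  2
So g(8) = 2.

2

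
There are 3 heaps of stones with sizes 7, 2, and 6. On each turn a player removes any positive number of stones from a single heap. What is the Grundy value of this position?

Compute the nim-sum pairwise:
7 XOR 2 = 5
5 XOR 6 = 3

3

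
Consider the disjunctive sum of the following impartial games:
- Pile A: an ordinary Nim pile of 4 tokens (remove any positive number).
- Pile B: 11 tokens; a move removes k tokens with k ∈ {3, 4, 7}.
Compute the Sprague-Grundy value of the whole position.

4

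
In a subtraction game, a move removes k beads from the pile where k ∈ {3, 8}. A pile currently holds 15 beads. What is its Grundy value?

1

Build the Grundy sequence with g(k) = mex{g(k−s) : s ∈ {3, 8}, s ≤ k}:
k:     0  1  2  3  4  5  6  7  8  9 10 11 12 13 14 15
g(k):  0  0  0  1  1  1  0  0  2  1  1  0  0  0  1  1
So g(15) = 1.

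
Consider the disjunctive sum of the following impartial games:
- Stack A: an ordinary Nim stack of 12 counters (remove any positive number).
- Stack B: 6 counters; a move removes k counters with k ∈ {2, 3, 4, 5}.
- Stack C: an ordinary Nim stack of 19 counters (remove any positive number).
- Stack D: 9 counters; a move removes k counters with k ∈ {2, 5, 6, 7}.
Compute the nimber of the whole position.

30

Stack A is a plain Nim stack of size 12, so its Grundy value is 12.
For stack B, compute g(0), g(1), … with moves {2, 3, 4, 5}:
k:     0  1  2  3  4  5  6
g(k):  0  0  1  1  2  2  3
So g(6) = 3.
Stack C is a plain Nim stack of size 19, so its Grundy value is 19.
For stack D, compute g(0), g(1), … with moves {2, 5, 6, 7}:
k:     0  1  2  3  4  5  6  7  8  9
g(k):  0  0  1  1  0  2  1  3  2  2
So g(9) = 2.
The value of a disjunctive sum is the nim-sum of the parts.
Combined value = 12 ⊕ 3 ⊕ 19 ⊕ 2 = 30.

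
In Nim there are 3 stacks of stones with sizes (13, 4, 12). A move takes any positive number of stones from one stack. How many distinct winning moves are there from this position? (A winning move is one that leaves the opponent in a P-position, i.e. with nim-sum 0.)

3

Nim-sum: 13 ⊕ 4 ⊕ 12 = 5.
The overall nim-sum is X = 5. A stack of size p has a winning move iff p XOR X < p (reduce it to p XOR X).
  13: 13 XOR 5 = 8 < 13 — winning move (to 8).
  4: 4 XOR 5 = 1 < 4 — winning move (to 1).
  12: 12 XOR 5 = 9 < 12 — winning move (to 9).
That gives 3 winning moves.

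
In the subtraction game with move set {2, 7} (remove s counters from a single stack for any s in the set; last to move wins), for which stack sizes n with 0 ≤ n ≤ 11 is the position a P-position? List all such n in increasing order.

Compute g(0), g(1), … for moves {2, 7}:
g(0) = mex{} = 0
g(1) = mex{} = 0
g(2) = mex{0} = 1
g(3) = mex{0} = 1
g(4) = mex{1} = 0
g(5) = mex{1} = 0
g(6) = mex{0} = 1
g(7) = mex{0} = 1
g(8) = mex{0,1} = 2
g(9) = mex{1} = 0
g(10) = mex{1,2} = 0
g(11) = mex{0} = 1
The P-positions (g = 0) in 0..11 are 0, 1, 4, 5, 9, 10.

0, 1, 4, 5, 9, 10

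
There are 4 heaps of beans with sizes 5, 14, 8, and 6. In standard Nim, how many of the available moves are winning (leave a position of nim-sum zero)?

Nim-sum: 5 XOR 14 XOR 8 XOR 6 = 5.
The overall nim-sum is X = 5. A heap of size p has a winning move iff p XOR X < p (reduce it to p XOR X).
  5: 5 XOR 5 = 0 < 5 — winning move (to 0).
  14: 14 XOR 5 = 11 < 14 — winning move (to 11).
  8: 8 XOR 5 = 13 ≥ 8 — no move.
  6: 6 XOR 5 = 3 < 6 — winning move (to 3).
That gives 3 winning moves.

3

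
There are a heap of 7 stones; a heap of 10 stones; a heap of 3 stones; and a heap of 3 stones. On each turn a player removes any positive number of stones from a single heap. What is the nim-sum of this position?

Write each in binary and XOR column by column:
  0111  (7)
  1010  (10)
  0011  (3)
  0011  (3)
  ----
  1101  (13)

13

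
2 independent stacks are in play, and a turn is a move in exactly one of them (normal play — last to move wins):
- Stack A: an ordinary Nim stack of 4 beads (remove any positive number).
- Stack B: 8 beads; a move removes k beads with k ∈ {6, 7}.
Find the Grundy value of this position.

5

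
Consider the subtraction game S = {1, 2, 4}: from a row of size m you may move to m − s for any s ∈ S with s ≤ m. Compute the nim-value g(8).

2

Grundy values for subtraction set {1, 2, 4}:
k:     0  1  2  3  4  5  6  7  8
g(k):  0  1  2  0  1  2  0  1  2
So g(8) = 2.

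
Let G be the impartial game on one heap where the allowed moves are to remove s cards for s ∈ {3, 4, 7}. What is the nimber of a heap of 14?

1

Grundy values for subtraction set {3, 4, 7}:
g(0) = mex{} = 0
g(1) = mex{} = 0
g(2) = mex{} = 0
g(3) = mex{0} = 1
g(4) = mex{0} = 1
g(5) = mex{0} = 1
g(6) = mex{0,1} = 2
g(7) = mex{0,1} = 2
g(8) = mex{0,1} = 2
g(9) = mex{0,1,2} = 3
g(10) = mex{1,2} = 0
g(11) = mex{1,2} = 0
g(12) = mex{1,2,3} = 0
g(13) = mex{0,2,3} = 1
g(14) = mex{0,2} = 1
So g(14) = 1.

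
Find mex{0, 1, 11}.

2

The values 0, 1 are all present; 2 is the first non-negative integer missing from the set.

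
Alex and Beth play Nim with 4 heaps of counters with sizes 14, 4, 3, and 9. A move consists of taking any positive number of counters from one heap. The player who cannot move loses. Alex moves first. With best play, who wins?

Write each in binary and XOR column by column:
  1110  (14)
  0100  (4)
  0011  (3)
  1001  (9)
  ----
  0000  (0)
The nim-sum is 0, so this is a P-position: the player to move is in a losing position under optimal play; Alex is about to move from it and so loses — Beth wins.

Beth wins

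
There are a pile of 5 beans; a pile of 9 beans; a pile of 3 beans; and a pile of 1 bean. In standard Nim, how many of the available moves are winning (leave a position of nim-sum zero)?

1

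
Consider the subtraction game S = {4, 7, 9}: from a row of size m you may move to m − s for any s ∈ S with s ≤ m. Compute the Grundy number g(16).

0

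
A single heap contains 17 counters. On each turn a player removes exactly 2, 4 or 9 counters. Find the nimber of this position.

2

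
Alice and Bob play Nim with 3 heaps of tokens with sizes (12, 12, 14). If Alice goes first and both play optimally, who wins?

Compute the nim-sum pairwise:
12 ^ 12 = 0
0 ^ 14 = 14
The nim-sum is 14 ≠ 0, so this is an N-position: the player to move can win; Alice has a winning move.

Alice wins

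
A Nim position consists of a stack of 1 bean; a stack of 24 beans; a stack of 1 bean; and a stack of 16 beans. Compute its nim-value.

8

Nim-sum: 1 ^ 24 ^ 1 ^ 16 = 8.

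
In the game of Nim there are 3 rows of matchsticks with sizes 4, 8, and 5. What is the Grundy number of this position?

Nim-sum: 4 ^ 8 ^ 5 = 9.

9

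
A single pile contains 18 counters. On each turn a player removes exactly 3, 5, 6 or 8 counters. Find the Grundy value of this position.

2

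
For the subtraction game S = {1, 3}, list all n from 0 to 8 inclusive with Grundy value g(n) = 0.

Grundy values for subtraction set {1, 3}:
k:     0  1  2  3  4  5  6  7  8
g(k):  0  1  0  1  0  1  0  1  0
The P-positions (g = 0) in 0..8 are 0, 2, 4, 6, 8.

0, 2, 4, 6, 8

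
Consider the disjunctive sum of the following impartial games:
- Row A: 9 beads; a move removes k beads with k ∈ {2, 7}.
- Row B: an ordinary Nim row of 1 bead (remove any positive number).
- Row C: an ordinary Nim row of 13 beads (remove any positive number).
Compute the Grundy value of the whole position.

12

Grundy values for row A (subtraction set {2, 7}):
g(0) = mex{} = 0
g(1) = mex{} = 0
g(2) = mex{0} = 1
g(3) = mex{0} = 1
g(4) = mex{1} = 0
g(5) = mex{1} = 0
g(6) = mex{0} = 1
g(7) = mex{0} = 1
g(8) = mex{0,1} = 2
g(9) = mex{1} = 0
So g(9) = 0.
Row B is a plain Nim row of size 1, so its Grundy value is 1.
Row C is a plain Nim row of size 13, so its Grundy value is 13.
The value of a disjunctive sum is the nim-sum of the parts.
Combined value = 0 XOR 1 XOR 13 = 12.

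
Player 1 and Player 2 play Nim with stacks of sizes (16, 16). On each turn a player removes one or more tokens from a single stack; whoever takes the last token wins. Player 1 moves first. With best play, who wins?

Player 2 wins

Write each in binary and XOR column by column:
  10000  (16)
  10000  (16)
  -----
  00000  (0)
The nim-sum is 0, so this is a P-position: the player to move is in a losing position under optimal play; Player 1 is about to move from it and so loses — Player 2 wins.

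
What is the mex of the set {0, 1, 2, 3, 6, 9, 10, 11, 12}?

4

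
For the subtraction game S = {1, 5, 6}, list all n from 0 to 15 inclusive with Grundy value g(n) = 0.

Grundy values for subtraction set {1, 5, 6}:
k:     0  1  2  3  4  5  6  7  8  9 10 11 12 13 14 15
g(k):  0  1  0  1  0  1  2  3  2  3  2  0  1  0  1  0
The P-positions (g = 0) in 0..15 are 0, 2, 4, 11, 13, 15.

0, 2, 4, 11, 13, 15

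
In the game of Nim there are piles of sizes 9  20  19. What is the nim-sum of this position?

14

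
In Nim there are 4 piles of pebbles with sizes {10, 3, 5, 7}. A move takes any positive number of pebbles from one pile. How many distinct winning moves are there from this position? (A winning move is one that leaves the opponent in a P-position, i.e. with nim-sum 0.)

1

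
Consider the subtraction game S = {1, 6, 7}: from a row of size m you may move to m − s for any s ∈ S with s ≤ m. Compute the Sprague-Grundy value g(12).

Compute g(0), g(1), … for moves {1, 6, 7}:
g(0) = mex{} = 0
g(1) = mex{0} = 1
g(2) = mex{1} = 0
g(3) = mex{0} = 1
g(4) = mex{1} = 0
g(5) = mex{0} = 1
g(6) = mex{0,1} = 2
g(7) = mex{0,1,2} = 3
g(8) = mex{0,1,3} = 2
g(9) = mex{0,1,2} = 3
g(10) = mex{0,1,3} = 2
g(11) = mex{0,1,2} = 3
g(12) = mex{1,2,3} = 0
So g(12) = 0.

0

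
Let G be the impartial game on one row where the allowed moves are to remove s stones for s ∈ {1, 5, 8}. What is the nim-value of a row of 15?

Grundy values for subtraction set {1, 5, 8}:
k:     0  1  2  3  4  5  6  7  8  9 10 11 12 13 14 15
g(k):  0  1  0  1  0  1  0  1  2  3  2  3  2  0  1  0
So g(15) = 0.

0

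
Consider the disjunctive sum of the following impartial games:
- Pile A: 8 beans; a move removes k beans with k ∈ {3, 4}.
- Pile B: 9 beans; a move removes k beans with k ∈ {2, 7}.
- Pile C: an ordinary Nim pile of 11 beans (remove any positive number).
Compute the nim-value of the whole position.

Build the Grundy sequence for pile A with g(k) = mex{g(k−s) : s ∈ {3, 4}, s ≤ k}:
k:     0  1  2  3  4  5  6  7  8
g(k):  0  0  0  1  1  1  2  0  0
So g(8) = 0.
For pile B, compute g(0), g(1), … with moves {2, 7}:
k:     0  1  2  3  4  5  6  7  8  9
g(k):  0  0  1  1  0  0  1  1  2  0
So g(9) = 0.
Pile C is a plain Nim pile of size 11, so its Grundy value is 11.
By the Sprague-Grundy theorem, the Grundy value of a sum of independent games is the XOR of the component values.
Combined value = 0 ⊕ 0 ⊕ 11 = 11.

11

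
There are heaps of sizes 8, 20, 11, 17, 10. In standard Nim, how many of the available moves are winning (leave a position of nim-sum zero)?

3

Compute the nim-sum pairwise:
8 ⊕ 20 = 28
28 ⊕ 11 = 23
23 ⊕ 17 = 6
6 ⊕ 10 = 12
The overall nim-sum is X = 12. A heap of size p has a winning move iff p XOR X < p (reduce it to p XOR X).
  8: 8 XOR 12 = 4 < 8 — winning move (to 4).
  20: 20 XOR 12 = 24 ≥ 20 — no move.
  11: 11 XOR 12 = 7 < 11 — winning move (to 7).
  17: 17 XOR 12 = 29 ≥ 17 — no move.
  10: 10 XOR 12 = 6 < 10 — winning move (to 6).
That gives 3 winning moves.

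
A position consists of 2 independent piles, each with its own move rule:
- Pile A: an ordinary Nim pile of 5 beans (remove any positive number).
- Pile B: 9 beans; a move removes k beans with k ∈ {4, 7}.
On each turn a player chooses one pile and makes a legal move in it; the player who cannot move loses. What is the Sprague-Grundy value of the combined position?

7

Pile A is a plain Nim pile of size 5, so its Grundy value is 5.
For pile B, compute g(0), g(1), … with moves {4, 7}:
k:     0  1  2  3  4  5  6  7  8  9
g(k):  0  0  0  0  1  1  1  1  2  2
So g(9) = 2.
The value of a disjunctive sum is the nim-sum of the parts.
Combined value = 5 XOR 2 = 7.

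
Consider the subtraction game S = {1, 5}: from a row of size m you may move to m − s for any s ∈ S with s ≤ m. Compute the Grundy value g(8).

Compute g(0), g(1), … for moves {1, 5}:
g(0) = mex{} = 0
g(1) = mex{0} = 1
g(2) = mex{1} = 0
g(3) = mex{0} = 1
g(4) = mex{1} = 0
g(5) = mex{0} = 1
g(6) = mex{1} = 0
g(7) = mex{0} = 1
g(8) = mex{1} = 0
So g(8) = 0.

0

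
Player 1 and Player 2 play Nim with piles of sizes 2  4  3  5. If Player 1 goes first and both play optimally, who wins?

Player 2 wins

Compute the nim-sum pairwise:
2 ^ 4 = 6
6 ^ 3 = 5
5 ^ 5 = 0
The nim-sum is 0, so this is a P-position: the player to move is in a losing position under optimal play; Player 1 is about to move from it and so loses — Player 2 wins.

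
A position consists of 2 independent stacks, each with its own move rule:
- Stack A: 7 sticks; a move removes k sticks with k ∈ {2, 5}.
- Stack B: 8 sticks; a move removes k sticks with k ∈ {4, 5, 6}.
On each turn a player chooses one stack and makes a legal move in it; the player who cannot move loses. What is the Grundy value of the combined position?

Build the Grundy sequence for stack A with g(k) = mex{g(k−s) : s ∈ {2, 5}, s ≤ k}:
k:     0  1  2  3  4  5  6  7
g(k):  0  0  1  1  0  2  1  0
So g(7) = 0.
Grundy values for stack B (subtraction set {4, 5, 6}):
k:     0  1  2  3  4  5  6  7  8
g(k):  0  0  0  0  1  1  1  1  2
So g(8) = 2.
By the Sprague-Grundy theorem, the Grundy value of a sum of independent games is the XOR of the component values.
Combined value = 0 ⊕ 2 = 2.

2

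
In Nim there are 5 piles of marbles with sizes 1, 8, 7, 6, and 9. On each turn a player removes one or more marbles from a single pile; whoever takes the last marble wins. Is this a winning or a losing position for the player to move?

Winning position

Nim-sum: 1 XOR 8 XOR 7 XOR 6 XOR 9 = 1.
The nim-sum is 1 ≠ 0, so this is an N-position: the player to move can win.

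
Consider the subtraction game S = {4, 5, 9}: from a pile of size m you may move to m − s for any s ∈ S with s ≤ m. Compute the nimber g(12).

3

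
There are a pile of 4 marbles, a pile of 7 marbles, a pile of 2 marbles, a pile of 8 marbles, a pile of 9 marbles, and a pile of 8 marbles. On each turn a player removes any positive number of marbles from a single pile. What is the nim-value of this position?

Nim-sum: 4 ⊕ 7 ⊕ 2 ⊕ 8 ⊕ 9 ⊕ 8 = 8.

8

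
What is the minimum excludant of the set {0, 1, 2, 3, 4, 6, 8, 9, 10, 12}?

5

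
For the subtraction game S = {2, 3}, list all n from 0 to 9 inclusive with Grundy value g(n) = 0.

0, 1, 5, 6

Compute g(0), g(1), … for moves {2, 3}:
k:     0  1  2  3  4  5  6  7  8  9
g(k):  0  0  1  1  2  0  0  1  1  2
The P-positions (g = 0) in 0..9 are 0, 1, 5, 6.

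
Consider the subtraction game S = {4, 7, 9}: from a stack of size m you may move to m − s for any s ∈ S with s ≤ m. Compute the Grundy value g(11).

2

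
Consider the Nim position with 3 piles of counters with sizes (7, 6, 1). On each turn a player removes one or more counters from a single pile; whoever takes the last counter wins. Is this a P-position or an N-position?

P-position

Nim-sum: 7 ⊕ 6 ⊕ 1 = 0.
The nim-sum is 0, so this is a P-position: the player to move is in a losing position under optimal play.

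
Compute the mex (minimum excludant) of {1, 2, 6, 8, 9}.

0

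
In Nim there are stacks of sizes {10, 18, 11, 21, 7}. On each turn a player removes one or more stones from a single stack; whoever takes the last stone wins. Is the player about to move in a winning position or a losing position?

Winning position

Write each in binary and XOR column by column:
  01010  (10)
  10010  (18)
  01011  (11)
  10101  (21)
  00111  (7)
  -----
  00001  (1)
The nim-sum is 1 ≠ 0, so this is an N-position: the player to move can win.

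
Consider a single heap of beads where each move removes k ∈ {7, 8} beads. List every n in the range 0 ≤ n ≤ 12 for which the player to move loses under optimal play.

0, 1, 2, 3, 4, 5, 6

Compute g(0), g(1), … for moves {7, 8}:
k:     0  1  2  3  4  5  6  7  8  9 10 11 12
g(k):  0  0  0  0  0  0  0  1  1  1  1  1  1
The P-positions (g = 0) in 0..12 are 0, 1, 2, 3, 4, 5, 6.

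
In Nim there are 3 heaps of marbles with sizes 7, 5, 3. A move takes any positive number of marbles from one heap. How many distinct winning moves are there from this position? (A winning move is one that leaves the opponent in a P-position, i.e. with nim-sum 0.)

Write each in binary and XOR column by column:
  111  (7)
  101  (5)
  011  (3)
  ---
  001  (1)
The overall nim-sum is X = 1. A heap of size p has a winning move iff p XOR X < p (reduce it to p XOR X).
  7: 7 XOR 1 = 6 < 7 — winning move (to 6).
  5: 5 XOR 1 = 4 < 5 — winning move (to 4).
  3: 3 XOR 1 = 2 < 3 — winning move (to 2).
That gives 3 winning moves.

3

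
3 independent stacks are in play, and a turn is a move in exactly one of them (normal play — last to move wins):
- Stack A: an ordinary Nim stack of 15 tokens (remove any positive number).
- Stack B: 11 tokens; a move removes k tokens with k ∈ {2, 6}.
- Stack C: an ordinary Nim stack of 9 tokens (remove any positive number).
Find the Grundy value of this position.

7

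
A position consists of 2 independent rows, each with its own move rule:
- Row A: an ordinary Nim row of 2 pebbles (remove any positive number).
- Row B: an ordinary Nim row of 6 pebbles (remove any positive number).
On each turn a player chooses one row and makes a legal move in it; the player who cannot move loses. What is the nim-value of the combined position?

4

Row A is a plain Nim row of size 2, so its Grundy value is 2.
Row B is a plain Nim row of size 6, so its Grundy value is 6.
The value of a disjunctive sum is the nim-sum of the parts.
Combined value = 2 ⊕ 6 = 4.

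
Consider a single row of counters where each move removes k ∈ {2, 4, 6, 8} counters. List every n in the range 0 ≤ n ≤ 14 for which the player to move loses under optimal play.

0, 1, 10, 11

Grundy values for subtraction set {2, 4, 6, 8}:
g(0) = mex{} = 0
g(1) = mex{} = 0
g(2) = mex{0} = 1
g(3) = mex{0} = 1
g(4) = mex{0,1} = 2
g(5) = mex{0,1} = 2
g(6) = mex{0,1,2} = 3
g(7) = mex{0,1,2} = 3
g(8) = mex{0,1,2,3} = 4
g(9) = mex{0,1,2,3} = 4
g(10) = mex{1,2,3,4} = 0
g(11) = mex{1,2,3,4} = 0
g(12) = mex{0,2,3,4} = 1
g(13) = mex{0,2,3,4} = 1
g(14) = mex{0,1,3,4} = 2
The P-positions (g = 0) in 0..14 are 0, 1, 10, 11.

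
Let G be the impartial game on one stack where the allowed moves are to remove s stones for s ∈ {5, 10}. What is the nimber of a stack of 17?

0

Build the Grundy sequence with g(k) = mex{g(k−s) : s ∈ {5, 10}, s ≤ k}:
k:     0  1  2  3  4  5  6  7  8  9 10 11 12 13 14 15 16 17
g(k):  0  0  0  0  0  1  1  1  1  1  2  2  2  2  2  0  0  0
So g(17) = 0.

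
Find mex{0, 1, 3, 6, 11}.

The values 0, 1 are all present; 2 is the first non-negative integer missing from the set.

2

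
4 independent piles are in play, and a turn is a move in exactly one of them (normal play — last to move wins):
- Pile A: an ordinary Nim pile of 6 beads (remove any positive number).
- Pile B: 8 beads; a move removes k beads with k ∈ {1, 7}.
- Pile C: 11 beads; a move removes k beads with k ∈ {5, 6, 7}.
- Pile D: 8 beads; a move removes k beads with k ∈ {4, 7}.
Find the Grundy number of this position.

6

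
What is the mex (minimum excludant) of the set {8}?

0

0 is not in the set, so the mex is 0.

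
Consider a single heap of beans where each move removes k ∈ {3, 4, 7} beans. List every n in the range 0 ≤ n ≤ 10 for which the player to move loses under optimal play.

Compute g(0), g(1), … for moves {3, 4, 7}:
k:     0  1  2  3  4  5  6  7  8  9 10
g(k):  0  0  0  1  1  1  2  2  2  3  0
The P-positions (g = 0) in 0..10 are 0, 1, 2, 10.

0, 1, 2, 10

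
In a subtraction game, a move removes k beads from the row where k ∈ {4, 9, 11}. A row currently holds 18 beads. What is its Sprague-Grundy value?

Grundy values for subtraction set {4, 9, 11}:
k:     0  1  2  3  4  5  6  7  8  9 10 11 12 13 14 15 16 17 18
g(k):  0  0  0  0  1  1  1  1  0  2  2  2  1  3  3  0  0  2  0
So g(18) = 0.

0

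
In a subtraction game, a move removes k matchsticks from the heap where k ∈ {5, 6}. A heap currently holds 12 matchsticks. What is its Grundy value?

0

Build the Grundy sequence with g(k) = mex{g(k−s) : s ∈ {5, 6}, s ≤ k}:
g(0) = mex{} = 0
g(1) = mex{} = 0
g(2) = mex{} = 0
g(3) = mex{} = 0
g(4) = mex{} = 0
g(5) = mex{0} = 1
g(6) = mex{0} = 1
g(7) = mex{0} = 1
g(8) = mex{0} = 1
g(9) = mex{0} = 1
g(10) = mex{0,1} = 2
g(11) = mex{1} = 0
g(12) = mex{1} = 0
So g(12) = 0.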